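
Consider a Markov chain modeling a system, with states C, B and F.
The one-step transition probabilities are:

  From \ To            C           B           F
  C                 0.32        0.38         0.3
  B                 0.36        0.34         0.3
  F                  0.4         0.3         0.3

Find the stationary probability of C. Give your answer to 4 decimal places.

0.3577

Let the stationary distribution be π with π = πP and π_1 + π_2 + π_3 = 1.
π_1 = 0.32·π_1 + 0.36·π_2 + 0.4·π_3
π_2 = 0.38·π_1 + 0.34·π_2 + 0.3·π_3
Solving with the normalization constraint gives π = (0.3577, 0.3423, 0.3000).
So the stationary probability of C is 0.3577.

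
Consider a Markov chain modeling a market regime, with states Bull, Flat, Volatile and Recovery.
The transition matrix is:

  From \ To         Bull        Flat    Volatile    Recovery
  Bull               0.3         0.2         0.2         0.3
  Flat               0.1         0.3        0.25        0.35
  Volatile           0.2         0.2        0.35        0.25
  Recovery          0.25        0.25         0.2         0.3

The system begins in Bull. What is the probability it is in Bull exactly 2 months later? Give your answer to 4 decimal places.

Propagate the distribution vector 2 months from Bull.
After 0 months: (1.0000, 0.0000, 0.0000, 0.0000)
After 1 month: (0.3000, 0.2000, 0.2000, 0.3000)
After 2 months: (0.2250, 0.2350, 0.2400, 0.3000)
P(in Bull after 2 months) = 0.2250

0.2250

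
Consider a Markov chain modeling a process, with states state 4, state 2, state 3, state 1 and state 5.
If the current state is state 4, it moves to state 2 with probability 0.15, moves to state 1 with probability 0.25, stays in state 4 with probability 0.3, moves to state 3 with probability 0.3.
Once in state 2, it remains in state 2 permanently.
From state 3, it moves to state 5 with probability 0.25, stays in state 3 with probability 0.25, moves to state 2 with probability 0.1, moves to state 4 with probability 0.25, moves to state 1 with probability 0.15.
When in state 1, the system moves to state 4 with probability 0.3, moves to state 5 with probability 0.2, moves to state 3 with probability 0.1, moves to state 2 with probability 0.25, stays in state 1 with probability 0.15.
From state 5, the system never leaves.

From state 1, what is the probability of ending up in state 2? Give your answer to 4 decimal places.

Let h(s) be the probability of absorption at state 2 starting from transient state s. Then h(state 2) = 1 and h(state 5) = 0. By first-step analysis:
h(state 4) = 0.3·h(state 4) + 0.15·1 + 0.3·h(state 3) + 0.25·h(state 1)
h(state 3) = 0.25·h(state 4) + 0.1·1 + 0.25·h(state 3) + 0.15·h(state 1) + 0.25·0
h(state 1) = 0.3·h(state 4) + 0.25·1 + 0.1·h(state 3) + 0.15·h(state 1) + 0.2·0
Solving: h(state 4) = 0.6064, h(state 3) = 0.4476, h(state 1) = 0.5608.
Starting from state 1, the probability is 0.5608.

0.5608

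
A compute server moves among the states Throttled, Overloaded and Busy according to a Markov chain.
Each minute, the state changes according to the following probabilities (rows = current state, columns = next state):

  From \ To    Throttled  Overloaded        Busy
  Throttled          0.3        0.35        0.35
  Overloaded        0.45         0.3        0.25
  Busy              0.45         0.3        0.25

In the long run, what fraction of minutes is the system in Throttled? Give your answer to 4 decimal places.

Let the stationary distribution be π with π = πP and π_1 + π_2 + π_3 = 1.
π_1 = 0.3·π_1 + 0.45·π_2 + 0.45·π_3
π_2 = 0.35·π_1 + 0.3·π_2 + 0.3·π_3
Solving with the normalization constraint gives π = (0.3913, 0.3196, 0.2891).
So the stationary probability of Throttled is 0.3913.

0.3913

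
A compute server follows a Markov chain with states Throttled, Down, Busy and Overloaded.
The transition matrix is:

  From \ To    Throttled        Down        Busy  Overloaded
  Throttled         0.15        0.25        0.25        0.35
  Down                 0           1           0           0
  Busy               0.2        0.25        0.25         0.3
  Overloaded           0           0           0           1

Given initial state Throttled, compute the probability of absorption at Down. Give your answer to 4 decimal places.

0.4255

Let h(s) be the probability of absorption at Down starting from transient state s. Then h(Down) = 1 and h(Overloaded) = 0. By first-step analysis:
h(Throttled) = 0.15·h(Throttled) + 0.25·1 + 0.25·h(Busy) + 0.35·0
h(Busy) = 0.2·h(Throttled) + 0.25·1 + 0.25·h(Busy) + 0.3·0
Solving: h(Throttled) = 0.4255, h(Busy) = 0.4468.
Starting from Throttled, the probability is 0.4255.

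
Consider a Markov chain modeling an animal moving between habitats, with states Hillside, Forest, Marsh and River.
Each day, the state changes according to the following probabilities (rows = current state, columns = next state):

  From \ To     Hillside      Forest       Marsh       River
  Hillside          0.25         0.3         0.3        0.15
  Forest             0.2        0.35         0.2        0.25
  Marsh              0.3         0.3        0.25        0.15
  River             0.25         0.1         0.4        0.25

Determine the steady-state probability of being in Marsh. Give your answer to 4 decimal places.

0.2784

Let the stationary distribution be π with π = πP and π_1 + π_2 + π_3 + π_4 = 1.
π_1 = 0.25·π_1 + 0.2·π_2 + 0.3·π_3 + 0.25·π_4
π_2 = 0.3·π_1 + 0.35·π_2 + 0.3·π_3 + 0.1·π_4
π_3 = 0.3·π_1 + 0.2·π_2 + 0.25·π_3 + 0.4·π_4
Solving with the normalization constraint gives π = (0.2502, 0.2743, 0.2784, 0.1971).
So the stationary probability of Marsh is 0.2784.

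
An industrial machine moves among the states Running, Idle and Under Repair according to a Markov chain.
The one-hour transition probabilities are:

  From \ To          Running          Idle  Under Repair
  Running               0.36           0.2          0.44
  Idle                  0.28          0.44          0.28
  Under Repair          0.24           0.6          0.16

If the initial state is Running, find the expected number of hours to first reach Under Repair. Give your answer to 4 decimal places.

2.5132

Let t(s) be the expected number of hours to first reach Under Repair from state s, with t(Under Repair) = 0. Conditioning on the first hour:
t(Running) = 1 + 0.36·t(Running) + 0.2·t(Idle)
t(Idle) = 1 + 0.28·t(Running) + 0.44·t(Idle)
Solving: t(Running) = 2.5132, t(Idle) = 3.0423.
Expected hours from Running to Under Repair: 2.5132.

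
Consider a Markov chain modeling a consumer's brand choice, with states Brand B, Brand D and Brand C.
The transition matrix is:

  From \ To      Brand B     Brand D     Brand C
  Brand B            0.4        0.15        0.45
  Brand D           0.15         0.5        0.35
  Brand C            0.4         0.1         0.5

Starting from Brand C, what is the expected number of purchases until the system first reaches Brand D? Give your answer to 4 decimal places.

8.3333

Let t(s) be the expected number of purchases to first reach Brand D from state s, with t(Brand D) = 0. Conditioning on the first purchase:
t(Brand B) = 1 + 0.4·t(Brand B) + 0.45·t(Brand C)
t(Brand C) = 1 + 0.4·t(Brand B) + 0.5·t(Brand C)
Solving: t(Brand B) = 7.9167, t(Brand C) = 8.3333.
Expected purchases from Brand C to Brand D: 8.3333.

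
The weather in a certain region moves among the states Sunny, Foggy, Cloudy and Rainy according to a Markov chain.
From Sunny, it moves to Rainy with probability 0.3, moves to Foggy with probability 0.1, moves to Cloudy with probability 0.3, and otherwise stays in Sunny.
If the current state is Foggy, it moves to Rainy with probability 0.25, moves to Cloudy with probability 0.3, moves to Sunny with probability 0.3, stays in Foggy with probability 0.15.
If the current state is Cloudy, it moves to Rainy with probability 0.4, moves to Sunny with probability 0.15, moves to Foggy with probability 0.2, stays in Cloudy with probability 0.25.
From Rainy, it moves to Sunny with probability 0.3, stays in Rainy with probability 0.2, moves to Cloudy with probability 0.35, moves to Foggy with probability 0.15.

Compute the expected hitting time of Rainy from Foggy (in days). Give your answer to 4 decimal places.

3.2710

Let t(s) be the expected number of days to first reach Rainy from state s, with t(Rainy) = 0. Conditioning on the first day:
t(Sunny) = 1 + 0.3·t(Sunny) + 0.1·t(Foggy) + 0.3·t(Cloudy)
t(Foggy) = 1 + 0.3·t(Sunny) + 0.15·t(Foggy) + 0.3·t(Cloudy)
t(Cloudy) = 1 + 0.15·t(Sunny) + 0.2·t(Foggy) + 0.25·t(Cloudy)
Solving: t(Sunny) = 3.1075, t(Foggy) = 3.2710, t(Cloudy) = 2.8271.
Expected days from Foggy to Rainy: 3.2710.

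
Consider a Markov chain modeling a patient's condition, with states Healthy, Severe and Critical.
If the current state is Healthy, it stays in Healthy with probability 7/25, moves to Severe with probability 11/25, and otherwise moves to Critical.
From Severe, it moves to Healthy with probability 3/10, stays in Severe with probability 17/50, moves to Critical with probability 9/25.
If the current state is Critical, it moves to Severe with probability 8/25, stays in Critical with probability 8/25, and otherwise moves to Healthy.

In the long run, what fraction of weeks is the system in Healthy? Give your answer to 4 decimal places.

Let the stationary distribution be π with π = πP and π_1 + π_2 + π_3 = 1.
π_1 = 0.28·π_1 + 0.3·π_2 + 0.36·π_3
π_2 = 0.44·π_1 + 0.34·π_2 + 0.32·π_3
Solving with the normalization constraint gives π = (0.3131, 0.3649, 0.3221).
So the stationary probability of Healthy is 0.3131.

0.3131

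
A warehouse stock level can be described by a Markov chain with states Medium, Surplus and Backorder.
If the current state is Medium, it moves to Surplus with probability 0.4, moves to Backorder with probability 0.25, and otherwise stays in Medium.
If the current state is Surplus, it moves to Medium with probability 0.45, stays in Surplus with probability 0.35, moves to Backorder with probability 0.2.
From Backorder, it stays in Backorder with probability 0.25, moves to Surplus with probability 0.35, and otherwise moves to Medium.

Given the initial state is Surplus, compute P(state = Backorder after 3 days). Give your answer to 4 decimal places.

0.2314

Propagate the distribution vector 3 days from Surplus.
After 0 days: (0.0000, 1.0000, 0.0000)
After 1 day: (0.4500, 0.3500, 0.2000)
After 2 days: (0.3950, 0.3725, 0.2325)
After 3 days: (0.3989, 0.3698, 0.2314)
P(in Backorder after 3 days) = 0.2314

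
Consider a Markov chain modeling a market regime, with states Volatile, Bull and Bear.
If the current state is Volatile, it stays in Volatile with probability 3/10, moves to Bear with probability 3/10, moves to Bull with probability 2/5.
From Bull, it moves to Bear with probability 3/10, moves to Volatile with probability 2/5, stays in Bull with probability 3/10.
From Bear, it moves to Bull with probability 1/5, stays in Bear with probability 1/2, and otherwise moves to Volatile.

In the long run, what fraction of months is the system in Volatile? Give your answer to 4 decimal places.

0.3295

Let the stationary distribution be π with π = πP and π_1 + π_2 + π_3 = 1.
π_1 = 0.3·π_1 + 0.4·π_2 + 0.3·π_3
π_2 = 0.4·π_1 + 0.3·π_2 + 0.2·π_3
Solving with the normalization constraint gives π = (0.3295, 0.2955, 0.3750).
So the stationary probability of Volatile is 0.3295.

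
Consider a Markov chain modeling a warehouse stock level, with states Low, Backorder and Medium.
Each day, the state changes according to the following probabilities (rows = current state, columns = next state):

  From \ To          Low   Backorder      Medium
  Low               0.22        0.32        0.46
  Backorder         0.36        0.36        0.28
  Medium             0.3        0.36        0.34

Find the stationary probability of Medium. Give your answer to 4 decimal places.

Let the stationary distribution be π with π = πP and π_1 + π_2 + π_3 = 1.
π_1 = 0.22·π_1 + 0.36·π_2 + 0.3·π_3
π_2 = 0.32·π_1 + 0.36·π_2 + 0.36·π_3
Solving with the normalization constraint gives π = (0.2971, 0.3481, 0.3548).
So the stationary probability of Medium is 0.3548.

0.3548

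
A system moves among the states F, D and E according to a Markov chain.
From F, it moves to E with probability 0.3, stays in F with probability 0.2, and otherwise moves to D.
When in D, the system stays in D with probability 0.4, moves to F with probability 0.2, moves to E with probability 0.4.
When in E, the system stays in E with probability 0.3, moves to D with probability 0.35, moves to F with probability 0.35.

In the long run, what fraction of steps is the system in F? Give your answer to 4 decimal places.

0.2511

Let the stationary distribution be π with π = πP and π_1 + π_2 + π_3 = 1.
π_1 = 0.2·π_1 + 0.2·π_2 + 0.35·π_3
π_2 = 0.5·π_1 + 0.4·π_2 + 0.35·π_3
Solving with the normalization constraint gives π = (0.2511, 0.4081, 0.3408).
So the stationary probability of F is 0.2511.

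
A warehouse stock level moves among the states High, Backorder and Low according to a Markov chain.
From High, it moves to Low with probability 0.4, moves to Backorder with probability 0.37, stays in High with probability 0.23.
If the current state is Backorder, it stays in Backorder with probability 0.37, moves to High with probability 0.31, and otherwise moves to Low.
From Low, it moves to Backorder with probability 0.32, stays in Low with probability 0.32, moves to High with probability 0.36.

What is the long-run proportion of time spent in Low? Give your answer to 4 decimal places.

Let the stationary distribution be π with π = πP and π_1 + π_2 + π_3 = 1.
π_1 = 0.23·π_1 + 0.31·π_2 + 0.36·π_3
π_2 = 0.37·π_1 + 0.37·π_2 + 0.32·π_3
Solving with the normalization constraint gives π = (0.3030, 0.3528, 0.3442).
So the stationary probability of Low is 0.3442.

0.3442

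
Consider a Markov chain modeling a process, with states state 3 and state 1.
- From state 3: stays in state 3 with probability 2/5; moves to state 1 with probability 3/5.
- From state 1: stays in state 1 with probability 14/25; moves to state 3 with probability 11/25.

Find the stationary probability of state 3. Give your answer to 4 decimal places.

Let the stationary distribution be π with π = πP and π_1 + π_2 = 1.
π_1 = 0.4·π_1 + 0.44·π_2
Solving with the normalization constraint gives π = (0.4231, 0.5769).
So the stationary probability of state 3 is 0.4231.

0.4231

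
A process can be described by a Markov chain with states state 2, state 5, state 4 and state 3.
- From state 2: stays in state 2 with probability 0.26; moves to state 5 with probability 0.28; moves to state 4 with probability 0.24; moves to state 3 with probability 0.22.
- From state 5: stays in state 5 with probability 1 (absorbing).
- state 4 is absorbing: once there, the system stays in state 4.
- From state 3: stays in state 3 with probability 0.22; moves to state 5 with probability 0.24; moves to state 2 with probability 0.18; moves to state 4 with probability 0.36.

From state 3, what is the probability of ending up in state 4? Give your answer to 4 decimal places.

0.5759

Let h(s) be the probability of absorption at state 4 starting from transient state s. Then h(state 4) = 1 and h(state 5) = 0. By first-step analysis:
h(state 2) = 0.26·h(state 2) + 0.28·0 + 0.24·1 + 0.22·h(state 3)
h(state 3) = 0.18·h(state 2) + 0.24·0 + 0.36·1 + 0.22·h(state 3)
Solving: h(state 2) = 0.4955, h(state 3) = 0.5759.
Starting from state 3, the probability is 0.5759.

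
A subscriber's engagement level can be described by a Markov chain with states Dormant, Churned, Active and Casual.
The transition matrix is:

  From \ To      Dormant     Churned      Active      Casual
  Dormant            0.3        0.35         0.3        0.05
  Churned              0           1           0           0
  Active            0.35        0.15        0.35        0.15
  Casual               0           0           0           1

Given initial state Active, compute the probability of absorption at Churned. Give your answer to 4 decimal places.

0.6500

Let h(s) be the probability of absorption at Churned starting from transient state s. Then h(Churned) = 1 and h(Casual) = 0. By first-step analysis:
h(Dormant) = 0.3·h(Dormant) + 0.35·1 + 0.3·h(Active) + 0.05·0
h(Active) = 0.35·h(Dormant) + 0.15·1 + 0.35·h(Active) + 0.15·0
Solving: h(Dormant) = 0.7786, h(Active) = 0.6500.
Starting from Active, the probability is 0.6500.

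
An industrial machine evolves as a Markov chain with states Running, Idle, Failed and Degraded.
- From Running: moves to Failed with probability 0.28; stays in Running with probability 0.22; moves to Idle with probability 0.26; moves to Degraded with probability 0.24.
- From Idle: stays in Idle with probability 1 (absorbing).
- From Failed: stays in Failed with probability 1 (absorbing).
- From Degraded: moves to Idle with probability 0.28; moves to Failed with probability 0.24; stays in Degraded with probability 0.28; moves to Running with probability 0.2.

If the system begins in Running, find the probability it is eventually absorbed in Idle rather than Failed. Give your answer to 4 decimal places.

0.4953

Let h(s) be the probability of absorption at Idle starting from transient state s. Then h(Idle) = 1 and h(Failed) = 0. By first-step analysis:
h(Running) = 0.22·h(Running) + 0.26·1 + 0.28·0 + 0.24·h(Degraded)
h(Degraded) = 0.2·h(Running) + 0.28·1 + 0.24·0 + 0.28·h(Degraded)
Solving: h(Running) = 0.4953, h(Degraded) = 0.5265.
Starting from Running, the probability is 0.4953.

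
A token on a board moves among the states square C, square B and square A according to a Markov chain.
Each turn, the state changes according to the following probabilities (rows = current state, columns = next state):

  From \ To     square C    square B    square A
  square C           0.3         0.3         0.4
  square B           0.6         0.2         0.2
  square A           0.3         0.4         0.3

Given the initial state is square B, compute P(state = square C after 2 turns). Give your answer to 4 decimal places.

Sum over the intermediate state after 1 turn:
P = P(square B→square C)·P(square C→square C) + P(square B→square B)·P(square B→square C) + P(square B→square A)·P(square A→square C)
  = 0.6×0.3 + 0.2×0.6 + 0.2×0.3
  = 0.1800 + 0.1200 + 0.0600 = 0.3600

0.3600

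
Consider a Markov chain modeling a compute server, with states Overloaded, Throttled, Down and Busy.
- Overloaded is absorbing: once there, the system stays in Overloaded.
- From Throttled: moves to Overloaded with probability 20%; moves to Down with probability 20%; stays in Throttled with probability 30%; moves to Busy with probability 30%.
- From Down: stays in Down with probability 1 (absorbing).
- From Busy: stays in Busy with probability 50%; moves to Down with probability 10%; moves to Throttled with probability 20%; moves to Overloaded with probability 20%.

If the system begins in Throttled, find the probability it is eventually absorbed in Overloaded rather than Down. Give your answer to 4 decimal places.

0.5517

Let h(s) be the probability of absorption at Overloaded starting from transient state s. Then h(Overloaded) = 1 and h(Down) = 0. By first-step analysis:
h(Throttled) = 0.2·1 + 0.3·h(Throttled) + 0.2·0 + 0.3·h(Busy)
h(Busy) = 0.2·1 + 0.2·h(Throttled) + 0.1·0 + 0.5·h(Busy)
Solving: h(Throttled) = 0.5517, h(Busy) = 0.6207.
Starting from Throttled, the probability is 0.5517.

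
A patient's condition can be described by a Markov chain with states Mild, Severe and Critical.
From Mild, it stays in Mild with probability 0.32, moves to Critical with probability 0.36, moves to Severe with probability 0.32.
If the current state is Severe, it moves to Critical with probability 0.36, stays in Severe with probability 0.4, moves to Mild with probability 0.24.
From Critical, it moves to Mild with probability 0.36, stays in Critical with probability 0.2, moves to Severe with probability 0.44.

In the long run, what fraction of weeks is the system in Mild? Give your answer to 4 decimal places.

Let the stationary distribution be π with π = πP and π_1 + π_2 + π_3 = 1.
π_1 = 0.32·π_1 + 0.24·π_2 + 0.36·π_3
π_2 = 0.32·π_1 + 0.4·π_2 + 0.44·π_3
Solving with the normalization constraint gives π = (0.3013, 0.3883, 0.3103).
So the stationary probability of Mild is 0.3013.

0.3013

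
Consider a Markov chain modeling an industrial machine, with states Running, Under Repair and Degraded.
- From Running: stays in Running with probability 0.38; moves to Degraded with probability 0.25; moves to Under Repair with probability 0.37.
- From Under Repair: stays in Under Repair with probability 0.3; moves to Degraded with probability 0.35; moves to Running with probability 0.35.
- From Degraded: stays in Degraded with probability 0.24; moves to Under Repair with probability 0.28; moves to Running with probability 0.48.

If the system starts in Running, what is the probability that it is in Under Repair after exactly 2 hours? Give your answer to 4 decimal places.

0.3216

Sum over the intermediate state after 1 hour:
P = P(Running→Running)·P(Running→Under Repair) + P(Running→Under Repair)·P(Under Repair→Under Repair) + P(Running→Degraded)·P(Degraded→Under Repair)
  = 0.38×0.37 + 0.37×0.3 + 0.25×0.28
  = 0.1406 + 0.1110 + 0.0700 = 0.3216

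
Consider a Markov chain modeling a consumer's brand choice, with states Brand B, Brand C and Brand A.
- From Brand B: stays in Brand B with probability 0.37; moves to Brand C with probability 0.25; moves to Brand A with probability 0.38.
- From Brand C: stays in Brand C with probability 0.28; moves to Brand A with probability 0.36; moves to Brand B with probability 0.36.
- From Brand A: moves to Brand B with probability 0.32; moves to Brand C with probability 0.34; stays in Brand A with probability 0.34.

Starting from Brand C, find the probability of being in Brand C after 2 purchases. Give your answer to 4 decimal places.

Sum over the intermediate state after 1 purchase:
P = P(Brand C→Brand B)·P(Brand B→Brand C) + P(Brand C→Brand C)·P(Brand C→Brand C) + P(Brand C→Brand A)·P(Brand A→Brand C)
  = 0.36×0.25 + 0.28×0.28 + 0.36×0.34
  = 0.0900 + 0.0784 + 0.1224 = 0.2908

0.2908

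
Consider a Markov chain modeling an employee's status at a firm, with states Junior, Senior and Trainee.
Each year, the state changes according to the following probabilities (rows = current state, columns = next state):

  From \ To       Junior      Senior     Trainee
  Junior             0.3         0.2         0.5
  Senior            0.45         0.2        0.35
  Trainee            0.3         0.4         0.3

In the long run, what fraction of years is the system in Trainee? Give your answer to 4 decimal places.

Let the stationary distribution be π with π = πP and π_1 + π_2 + π_3 = 1.
π_1 = 0.3·π_1 + 0.45·π_2 + 0.3·π_3
π_2 = 0.2·π_1 + 0.2·π_2 + 0.4·π_3
Solving with the normalization constraint gives π = (0.3415, 0.2764, 0.3821).
So the stationary probability of Trainee is 0.3821.

0.3821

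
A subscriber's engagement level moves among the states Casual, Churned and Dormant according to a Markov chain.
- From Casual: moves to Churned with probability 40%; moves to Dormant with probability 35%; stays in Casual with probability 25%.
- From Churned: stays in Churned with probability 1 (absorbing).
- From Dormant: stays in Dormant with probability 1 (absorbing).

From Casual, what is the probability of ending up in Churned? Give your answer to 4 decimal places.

0.5333

Let h(s) be the probability of absorption at Churned starting from transient state s. Then h(Churned) = 1 and h(Dormant) = 0. By first-step analysis:
h(Casual) = 0.25·h(Casual) + 0.4·1 + 0.35·0
Solving: h(Casual) = 0.5333.
Starting from Casual, the probability is 0.5333.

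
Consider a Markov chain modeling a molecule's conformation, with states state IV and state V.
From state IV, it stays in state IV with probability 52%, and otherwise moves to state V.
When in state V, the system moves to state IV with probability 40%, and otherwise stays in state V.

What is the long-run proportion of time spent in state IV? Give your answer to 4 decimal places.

0.4545

Let the stationary distribution be π with π = πP and π_1 + π_2 = 1.
π_1 = 0.52·π_1 + 0.4·π_2
Solving with the normalization constraint gives π = (0.4545, 0.5455).
So the stationary probability of state IV is 0.4545.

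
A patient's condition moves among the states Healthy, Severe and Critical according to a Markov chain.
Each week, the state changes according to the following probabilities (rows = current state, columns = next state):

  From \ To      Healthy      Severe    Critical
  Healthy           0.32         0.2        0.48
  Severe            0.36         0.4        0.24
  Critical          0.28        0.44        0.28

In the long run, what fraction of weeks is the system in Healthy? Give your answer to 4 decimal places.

Let the stationary distribution be π with π = πP and π_1 + π_2 + π_3 = 1.
π_1 = 0.32·π_1 + 0.36·π_2 + 0.28·π_3
π_2 = 0.2·π_1 + 0.4·π_2 + 0.44·π_3
Solving with the normalization constraint gives π = (0.3208, 0.3491, 0.3302).
So the stationary probability of Healthy is 0.3208.

0.3208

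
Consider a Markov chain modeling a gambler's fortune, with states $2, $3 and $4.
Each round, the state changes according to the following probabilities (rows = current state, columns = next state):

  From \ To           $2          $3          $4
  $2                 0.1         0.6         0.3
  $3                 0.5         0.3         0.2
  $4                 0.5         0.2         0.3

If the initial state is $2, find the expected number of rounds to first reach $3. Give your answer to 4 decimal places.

Let t(s) be the expected number of rounds to first reach $3 from state s, with t($3) = 0. Conditioning on the first round:
t($2) = 1 + 0.1·t($2) + 0.3·t($4)
t($4) = 1 + 0.5·t($2) + 0.3·t($4)
Solving: t($2) = 2.0833, t($4) = 2.9167.
Expected rounds from $2 to $3: 2.0833.

2.0833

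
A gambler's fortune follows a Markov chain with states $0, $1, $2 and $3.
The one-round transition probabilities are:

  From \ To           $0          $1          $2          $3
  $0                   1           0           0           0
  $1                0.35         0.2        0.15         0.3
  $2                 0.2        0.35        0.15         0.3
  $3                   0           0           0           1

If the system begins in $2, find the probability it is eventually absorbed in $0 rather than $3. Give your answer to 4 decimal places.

Let h(s) be the probability of absorption at $0 starting from transient state s. Then h($0) = 1 and h($3) = 0. By first-step analysis:
h($1) = 0.35·1 + 0.2·h($1) + 0.15·h($2) + 0.3·0
h($2) = 0.2·1 + 0.35·h($1) + 0.15·h($2) + 0.3·0
Solving: h($1) = 0.5219, h($2) = 0.4502.
Starting from $2, the probability is 0.4502.

0.4502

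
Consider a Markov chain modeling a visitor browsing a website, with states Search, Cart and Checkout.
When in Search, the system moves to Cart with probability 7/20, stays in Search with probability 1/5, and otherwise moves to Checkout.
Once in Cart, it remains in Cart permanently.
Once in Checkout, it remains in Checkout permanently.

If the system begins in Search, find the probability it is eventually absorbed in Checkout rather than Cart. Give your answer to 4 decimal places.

0.5625

Let h(s) be the probability of absorption at Checkout starting from transient state s. Then h(Checkout) = 1 and h(Cart) = 0. By first-step analysis:
h(Search) = 0.2·h(Search) + 0.35·0 + 0.45·1
Solving: h(Search) = 0.5625.
Starting from Search, the probability is 0.5625.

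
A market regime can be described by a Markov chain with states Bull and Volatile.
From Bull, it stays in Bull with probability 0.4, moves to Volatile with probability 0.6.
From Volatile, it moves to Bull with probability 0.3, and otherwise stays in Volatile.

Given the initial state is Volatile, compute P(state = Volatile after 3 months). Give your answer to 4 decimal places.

Propagate the distribution vector 3 months from Volatile.
After 0 months: (0.0000, 1.0000)
After 1 month: (0.3000, 0.7000)
After 2 months: (0.3300, 0.6700)
After 3 months: (0.3330, 0.6670)
P(in Volatile after 3 months) = 0.6670

0.6670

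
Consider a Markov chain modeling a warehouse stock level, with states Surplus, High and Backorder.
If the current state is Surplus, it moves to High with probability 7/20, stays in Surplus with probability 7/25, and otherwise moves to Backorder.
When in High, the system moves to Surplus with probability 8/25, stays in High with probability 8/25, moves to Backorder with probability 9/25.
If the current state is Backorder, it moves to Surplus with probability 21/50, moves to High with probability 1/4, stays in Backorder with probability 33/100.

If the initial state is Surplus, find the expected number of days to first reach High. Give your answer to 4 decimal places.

Let t(s) be the expected number of days to first reach High from state s, with t(High) = 0. Conditioning on the first day:
t(Surplus) = 1 + 0.28·t(Surplus) + 0.37·t(Backorder)
t(Backorder) = 1 + 0.42·t(Surplus) + 0.33·t(Backorder)
Solving: t(Surplus) = 3.1804, t(Backorder) = 3.4862.
Expected days from Surplus to High: 3.1804.

3.1804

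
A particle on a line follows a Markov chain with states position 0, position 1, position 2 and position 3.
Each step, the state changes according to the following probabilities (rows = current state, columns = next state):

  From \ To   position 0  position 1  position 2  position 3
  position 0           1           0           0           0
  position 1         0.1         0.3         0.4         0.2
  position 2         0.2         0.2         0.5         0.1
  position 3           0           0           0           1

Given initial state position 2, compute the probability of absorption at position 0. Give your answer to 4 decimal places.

Let h(s) be the probability of absorption at position 0 starting from transient state s. Then h(position 0) = 1 and h(position 3) = 0. By first-step analysis:
h(position 1) = 0.1·1 + 0.3·h(position 1) + 0.4·h(position 2) + 0.2·0
h(position 2) = 0.2·1 + 0.2·h(position 1) + 0.5·h(position 2) + 0.1·0
Solving: h(position 1) = 0.4815, h(position 2) = 0.5926.
Starting from position 2, the probability is 0.5926.

0.5926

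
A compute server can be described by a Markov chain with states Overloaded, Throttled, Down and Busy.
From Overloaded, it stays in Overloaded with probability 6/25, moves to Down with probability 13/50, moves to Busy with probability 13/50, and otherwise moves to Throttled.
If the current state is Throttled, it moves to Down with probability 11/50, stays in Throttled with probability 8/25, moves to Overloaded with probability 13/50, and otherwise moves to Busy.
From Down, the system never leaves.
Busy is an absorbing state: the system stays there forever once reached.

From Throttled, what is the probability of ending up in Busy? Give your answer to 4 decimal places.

Let h(s) be the probability of absorption at Busy starting from transient state s. Then h(Busy) = 1 and h(Down) = 0. By first-step analysis:
h(Overloaded) = 0.24·h(Overloaded) + 0.24·h(Throttled) + 0.26·0 + 0.26·1
h(Throttled) = 0.26·h(Overloaded) + 0.32·h(Throttled) + 0.22·0 + 0.2·1
Solving: h(Overloaded) = 0.4947, h(Throttled) = 0.4833.
Starting from Throttled, the probability is 0.4833.

0.4833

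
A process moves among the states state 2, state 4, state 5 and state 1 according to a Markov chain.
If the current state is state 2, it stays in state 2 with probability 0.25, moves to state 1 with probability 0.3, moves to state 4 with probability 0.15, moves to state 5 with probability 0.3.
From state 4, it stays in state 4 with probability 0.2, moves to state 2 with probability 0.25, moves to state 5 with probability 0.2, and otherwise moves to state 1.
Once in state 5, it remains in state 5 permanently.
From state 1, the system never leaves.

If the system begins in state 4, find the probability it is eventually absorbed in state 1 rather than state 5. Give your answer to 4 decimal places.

Let h(s) be the probability of absorption at state 1 starting from transient state s. Then h(state 1) = 1 and h(state 5) = 0. By first-step analysis:
h(state 2) = 0.25·h(state 2) + 0.15·h(state 4) + 0.3·0 + 0.3·1
h(state 4) = 0.25·h(state 2) + 0.2·h(state 4) + 0.2·0 + 0.35·1
Solving: h(state 2) = 0.5200, h(state 4) = 0.6000.
Starting from state 4, the probability is 0.6000.

0.6000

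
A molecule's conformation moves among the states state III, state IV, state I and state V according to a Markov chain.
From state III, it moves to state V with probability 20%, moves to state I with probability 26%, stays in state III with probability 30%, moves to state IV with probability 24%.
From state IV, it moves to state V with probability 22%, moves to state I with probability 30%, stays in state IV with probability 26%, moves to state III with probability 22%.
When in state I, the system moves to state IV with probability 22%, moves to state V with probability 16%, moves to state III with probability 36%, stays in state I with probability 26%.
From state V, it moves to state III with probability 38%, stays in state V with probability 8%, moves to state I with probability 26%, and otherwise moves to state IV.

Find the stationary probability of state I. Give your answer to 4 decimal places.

0.2699

Let the stationary distribution be π with π = πP and π_1 + π_2 + π_3 + π_4 = 1.
π_1 = 0.3·π_1 + 0.22·π_2 + 0.36·π_3 + 0.38·π_4
π_2 = 0.24·π_1 + 0.26·π_2 + 0.22·π_3 + 0.28·π_4
π_3 = 0.26·π_1 + 0.3·π_2 + 0.26·π_3 + 0.26·π_4
Solving with the normalization constraint gives π = (0.3103, 0.2465, 0.2699, 0.1733).
So the stationary probability of state I is 0.2699.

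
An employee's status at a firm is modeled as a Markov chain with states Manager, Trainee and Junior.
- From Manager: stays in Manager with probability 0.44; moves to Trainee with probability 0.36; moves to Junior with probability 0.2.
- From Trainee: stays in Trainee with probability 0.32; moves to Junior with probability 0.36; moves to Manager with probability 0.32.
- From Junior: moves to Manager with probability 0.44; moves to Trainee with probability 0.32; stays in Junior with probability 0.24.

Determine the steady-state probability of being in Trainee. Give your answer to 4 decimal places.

Let the stationary distribution be π with π = πP and π_1 + π_2 + π_3 = 1.
π_1 = 0.44·π_1 + 0.32·π_2 + 0.44·π_3
π_2 = 0.36·π_1 + 0.32·π_2 + 0.32·π_3
Solving with the normalization constraint gives π = (0.3997, 0.3360, 0.2643).
So the stationary probability of Trainee is 0.3360.

0.3360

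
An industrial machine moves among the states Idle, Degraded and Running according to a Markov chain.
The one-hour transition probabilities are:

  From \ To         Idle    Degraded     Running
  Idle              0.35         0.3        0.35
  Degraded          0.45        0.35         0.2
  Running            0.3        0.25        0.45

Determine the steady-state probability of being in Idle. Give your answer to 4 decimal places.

0.3628

Let the stationary distribution be π with π = πP and π_1 + π_2 + π_3 = 1.
π_1 = 0.35·π_1 + 0.45·π_2 + 0.3·π_3
π_2 = 0.3·π_1 + 0.35·π_2 + 0.25·π_3
Solving with the normalization constraint gives π = (0.3628, 0.2979, 0.3392).
So the stationary probability of Idle is 0.3628.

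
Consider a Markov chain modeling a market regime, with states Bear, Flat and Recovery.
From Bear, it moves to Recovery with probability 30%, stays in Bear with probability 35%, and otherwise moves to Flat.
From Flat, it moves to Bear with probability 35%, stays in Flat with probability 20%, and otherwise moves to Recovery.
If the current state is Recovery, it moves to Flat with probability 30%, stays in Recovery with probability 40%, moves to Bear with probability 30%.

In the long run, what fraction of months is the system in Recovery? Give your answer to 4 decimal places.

0.3813

Let the stationary distribution be π with π = πP and π_1 + π_2 + π_3 = 1.
π_1 = 0.35·π_1 + 0.35·π_2 + 0.3·π_3
π_2 = 0.35·π_1 + 0.2·π_2 + 0.3·π_3
Solving with the normalization constraint gives π = (0.3309, 0.2878, 0.3813).
So the stationary probability of Recovery is 0.3813.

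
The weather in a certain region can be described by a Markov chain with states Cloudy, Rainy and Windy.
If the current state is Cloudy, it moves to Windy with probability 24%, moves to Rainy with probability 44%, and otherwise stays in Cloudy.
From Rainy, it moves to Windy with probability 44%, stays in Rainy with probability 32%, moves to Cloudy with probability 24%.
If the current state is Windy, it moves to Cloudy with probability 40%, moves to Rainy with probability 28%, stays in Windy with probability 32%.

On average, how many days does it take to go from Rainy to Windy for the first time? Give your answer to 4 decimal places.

Let t(s) be the expected number of days to first reach Windy from state s, with t(Windy) = 0. Conditioning on the first day:
t(Cloudy) = 1 + 0.32·t(Cloudy) + 0.44·t(Rainy)
t(Rainy) = 1 + 0.24·t(Cloudy) + 0.32·t(Rainy)
Solving: t(Cloudy) = 3.1390, t(Rainy) = 2.5785.
Expected days from Rainy to Windy: 2.5785.

2.5785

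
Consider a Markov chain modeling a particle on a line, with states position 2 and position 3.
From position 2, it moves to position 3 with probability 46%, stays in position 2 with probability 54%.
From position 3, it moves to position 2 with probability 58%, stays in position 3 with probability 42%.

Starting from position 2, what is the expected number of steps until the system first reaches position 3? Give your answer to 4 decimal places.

Let t(s) be the expected number of steps to first reach position 3 from state s, with t(position 3) = 0. Conditioning on the first step:
t(position 2) = 1 + 0.54·t(position 2)
Solving: t(position 2) = 2.1739.
Expected steps from position 2 to position 3: 2.1739.

2.1739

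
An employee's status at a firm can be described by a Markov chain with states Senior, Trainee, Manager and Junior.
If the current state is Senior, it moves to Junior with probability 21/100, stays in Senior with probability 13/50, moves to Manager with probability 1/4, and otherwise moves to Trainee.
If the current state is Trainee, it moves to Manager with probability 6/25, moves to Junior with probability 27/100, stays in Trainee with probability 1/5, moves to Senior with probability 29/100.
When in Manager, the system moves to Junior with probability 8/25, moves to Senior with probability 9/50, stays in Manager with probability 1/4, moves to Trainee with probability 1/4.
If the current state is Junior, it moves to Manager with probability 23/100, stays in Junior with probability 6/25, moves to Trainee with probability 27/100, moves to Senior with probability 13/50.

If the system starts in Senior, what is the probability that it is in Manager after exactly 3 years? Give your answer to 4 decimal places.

0.2423

Propagate the distribution vector 3 years from Senior.
After 0 years: (1.0000, 0.0000, 0.0000, 0.0000)
After 1 year: (0.2600, 0.2800, 0.2500, 0.2100)
After 2 years: (0.2484, 0.2480, 0.2430, 0.2606)
After 3 years: (0.2480, 0.2503, 0.2423, 0.2594)
P(in Manager after 3 years) = 0.2423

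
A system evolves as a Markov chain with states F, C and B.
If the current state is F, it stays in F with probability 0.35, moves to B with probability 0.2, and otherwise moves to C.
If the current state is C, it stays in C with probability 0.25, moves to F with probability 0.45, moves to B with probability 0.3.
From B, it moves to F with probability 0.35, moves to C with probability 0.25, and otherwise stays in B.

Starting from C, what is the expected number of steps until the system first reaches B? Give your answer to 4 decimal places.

Let t(s) be the expected number of steps to first reach B from state s, with t(B) = 0. Conditioning on the first step:
t(F) = 1 + 0.35·t(F) + 0.45·t(C)
t(C) = 1 + 0.45·t(F) + 0.25·t(C)
Solving: t(F) = 4.2105, t(C) = 3.8596.
Expected steps from C to B: 3.8596.

3.8596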